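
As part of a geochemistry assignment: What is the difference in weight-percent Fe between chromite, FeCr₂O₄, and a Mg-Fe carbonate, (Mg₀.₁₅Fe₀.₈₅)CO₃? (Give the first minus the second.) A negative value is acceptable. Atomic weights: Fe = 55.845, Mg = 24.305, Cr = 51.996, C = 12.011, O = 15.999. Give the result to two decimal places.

-17.77 percentage points

Fe in FeCr₂O₄: molar mass 223.833 g/mol; 1×55.845 = 55.845 g → 24.95 wt%.
Fe in (Mg₀.₁₅Fe₀.₈₅)CO₃: molar mass 111.122 g/mol; 0.85×55.845 = 47.468 g → 42.72 wt%.
Difference = 24.95 − 42.72 = -17.77 percentage points.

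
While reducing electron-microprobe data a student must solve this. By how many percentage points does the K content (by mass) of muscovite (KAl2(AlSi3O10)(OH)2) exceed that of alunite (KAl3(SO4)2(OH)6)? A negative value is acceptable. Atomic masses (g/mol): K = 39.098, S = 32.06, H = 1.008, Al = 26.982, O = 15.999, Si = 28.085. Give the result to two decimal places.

0.38 percentage points

First mineral: 39.098 g K in 398.303 g formula = 9.82 wt% K.
Second mineral: 39.098 g K in 414.198 g formula = 9.44 wt% K.
9.82% − 9.44% gives a difference of 0.38 percentage points.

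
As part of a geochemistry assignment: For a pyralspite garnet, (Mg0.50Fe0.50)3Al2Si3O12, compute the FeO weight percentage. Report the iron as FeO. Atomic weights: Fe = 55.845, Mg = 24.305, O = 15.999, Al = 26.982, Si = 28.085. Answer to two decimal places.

23.93 wt%

Molar mass of (Mg0.50Fe0.50)3Al2Si3O12 = 1.50·24.305 + 1.50·55.845 + 2·26.982 + 3·28.085 + 12·15.999 = 450.432 g/mol.
Each formula unit contains 1.50 Fe, equivalent to 1.50/1 = 1.5000 mol FeO.
M(FeO) = 1×55.845 + 1×15.999 = 71.844 g/mol.
Mass of FeO per formula unit = 1.5000 × 71.844 = 107.766 g.
FeO wt% = 107.766 / 450.432 × 100 = 23.93%.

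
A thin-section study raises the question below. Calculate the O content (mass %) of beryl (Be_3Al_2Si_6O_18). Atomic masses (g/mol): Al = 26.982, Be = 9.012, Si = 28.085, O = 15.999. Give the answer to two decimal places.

Formula mass = 3×9.012 + 2×26.982 + 6×28.085 + 18×15.999 = 537.492 g/mol, of which 287.982 g is O.
So O makes up 287.982/537.492 = 0.5358 of the mass, i.e. 53.58%.

53.58 mass %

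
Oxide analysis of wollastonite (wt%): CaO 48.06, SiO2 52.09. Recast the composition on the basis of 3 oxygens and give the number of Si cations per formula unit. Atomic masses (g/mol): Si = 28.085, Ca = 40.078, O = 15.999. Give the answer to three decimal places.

CaO (M=56.077): mol = 0.85704; Ca = 0.85704, O = 0.85704.
SiO2 (M=60.083): mol = 0.86697; Si = 0.86697, O = 1.73394.
ΣO = 2.59098; factor = 3/ΣO = 1.15786.
Si apfu = 0.86697 × 1.15786 = 1.004.

1.004 Si apfu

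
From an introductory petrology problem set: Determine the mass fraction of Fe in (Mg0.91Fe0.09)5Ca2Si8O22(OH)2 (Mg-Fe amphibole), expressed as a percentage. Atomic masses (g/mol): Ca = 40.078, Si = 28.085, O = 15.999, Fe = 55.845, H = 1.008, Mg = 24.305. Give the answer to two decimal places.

Formula mass = 4.55×24.305 + 0.45×55.845 + 2×40.078 + 8×28.085 + 24×15.999 + 2×1.008 = 826.546 g/mol, of which 25.130 g is Fe.
So Fe makes up 25.130/826.546 = 0.0304 of the mass, i.e. 3.04%.

3.04 weight percent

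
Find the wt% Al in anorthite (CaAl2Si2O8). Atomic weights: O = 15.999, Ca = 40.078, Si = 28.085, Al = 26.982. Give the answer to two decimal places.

19.40 wt%

Formula mass = 1·40.078 + 2·26.982 + 2·28.085 + 8·15.999 = 278.204 g/mol, of which 53.964 g is Al.
So Al makes up 53.964/278.204 = 0.1940 of the mass, i.e. 19.40%.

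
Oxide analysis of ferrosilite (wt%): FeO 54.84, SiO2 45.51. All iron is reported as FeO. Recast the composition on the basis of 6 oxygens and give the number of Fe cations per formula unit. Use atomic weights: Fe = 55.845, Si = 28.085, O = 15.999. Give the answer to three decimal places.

2.010 Fe apfu

54.84 wt% FeO ÷ 71.844 g/mol = 0.76332 mol, giving 0.76332 Fe and 0.76332 O.
45.51 wt% SiO2 ÷ 60.083 g/mol = 0.75745 mol, giving 0.75745 Si and 1.51490 O.
Oxygen sums to 2.27822; scaling by 6/2.27822 = 2.63364 puts the formula on 6 O.
Fe: 0.76332 × 2.63364 = 2.010 atoms per formula unit.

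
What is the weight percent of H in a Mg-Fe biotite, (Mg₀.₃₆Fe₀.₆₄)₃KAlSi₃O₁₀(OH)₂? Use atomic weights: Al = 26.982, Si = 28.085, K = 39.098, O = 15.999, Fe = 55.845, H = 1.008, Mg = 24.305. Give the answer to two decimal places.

Formula mass = 1.08×24.305 + 1.92×55.845 + 1×39.098 + 1×26.982 + 3×28.085 + 12×15.999 + 2×1.008 = 477.811 g/mol, of which 2.016 g is H.
So H makes up 2.016/477.811 = 0.0042 of the mass, i.e. 0.42%.

0.42 mass %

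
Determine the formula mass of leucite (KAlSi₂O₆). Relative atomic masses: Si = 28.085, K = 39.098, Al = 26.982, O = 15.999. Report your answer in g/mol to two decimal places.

K: 1 × 39.098 = 39.0980
Al: 1 × 26.982 = 26.9820
Si: 2 × 28.085 = 56.1700
O: 6 × 15.999 = 95.9940
Summing the contributions gives the formula mass.

218.24 g/mol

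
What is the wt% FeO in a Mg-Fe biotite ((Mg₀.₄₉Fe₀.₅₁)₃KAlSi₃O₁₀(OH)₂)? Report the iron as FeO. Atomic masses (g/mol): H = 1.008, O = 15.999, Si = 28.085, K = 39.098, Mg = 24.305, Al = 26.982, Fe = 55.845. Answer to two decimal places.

23.61 wt%

Molar mass of (Mg₀.₄₉Fe₀.₅₁)₃KAlSi₃O₁₀(OH)₂ = 1.47×24.305 + 1.53×55.845 + 1×39.098 + 1×26.982 + 3×28.085 + 12×15.999 + 2×1.008 = 465.510 g/mol.
Each formula unit contains 1.53 Fe, equivalent to 1.53/1 = 1.5300 mol FeO.
M(FeO) = 1×55.845 + 1×15.999 = 71.844 g/mol.
Mass of FeO per formula unit = 1.5300 × 71.844 = 109.921 g.
FeO wt% = 109.921 / 465.510 × 100 = 23.61%.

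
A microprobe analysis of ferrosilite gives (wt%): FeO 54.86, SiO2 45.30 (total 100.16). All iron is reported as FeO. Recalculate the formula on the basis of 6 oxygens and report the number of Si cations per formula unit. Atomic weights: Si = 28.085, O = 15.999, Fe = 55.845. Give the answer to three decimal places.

1.992 Si apfu

FeO: 54.86/71.844 = 0.76360 mol → 0.76360 mol Fe, 0.76360 mol O.
SiO2: 45.30/60.083 = 0.75396 mol → 0.75396 mol Si, 1.50792 mol O.
Total oxygen = 2.27152 mol. Normalization factor = 6/2.27152 = 2.64140.
Si per 6 O = 0.75396 × 2.64140 = 1.992.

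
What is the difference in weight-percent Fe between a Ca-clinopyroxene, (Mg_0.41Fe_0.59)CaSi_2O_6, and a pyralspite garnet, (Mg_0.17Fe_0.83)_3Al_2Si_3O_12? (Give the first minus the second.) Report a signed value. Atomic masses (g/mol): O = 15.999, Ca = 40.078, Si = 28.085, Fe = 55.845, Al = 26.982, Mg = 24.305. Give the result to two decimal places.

M((Mg_0.41Fe_0.59)CaSi_2O_6) = 235.156 g/mol, so wt% Fe = 32.949/235.156 × 100 = 14.01%.
M((Mg_0.17Fe_0.83)_3Al_2Si_3O_12) = 481.657 g/mol, so wt% Fe = 139.054/481.657 × 100 = 28.87%.
14.01 − 28.87 = -14.86 pp.

-14.86 percentage points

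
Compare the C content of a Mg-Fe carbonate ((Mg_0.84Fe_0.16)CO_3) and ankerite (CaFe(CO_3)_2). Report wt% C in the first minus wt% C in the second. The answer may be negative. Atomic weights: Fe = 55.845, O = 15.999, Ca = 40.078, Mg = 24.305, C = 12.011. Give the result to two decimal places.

First mineral: 12.011 g C in 89.359 g formula = 13.44 wt% C.
Second mineral: 24.022 g C in 215.939 g formula = 11.12 wt% C.
13.44% − 11.12% gives a difference of 2.32 percentage points.

2.32 percentage points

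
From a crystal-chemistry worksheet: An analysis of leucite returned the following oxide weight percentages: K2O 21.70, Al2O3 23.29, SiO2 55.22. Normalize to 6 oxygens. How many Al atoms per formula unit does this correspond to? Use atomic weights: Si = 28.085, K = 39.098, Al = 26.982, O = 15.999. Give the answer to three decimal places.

21.70 wt% K2O ÷ 94.195 g/mol = 0.23037 mol, giving 0.46074 K and 0.23037 O.
23.29 wt% Al2O3 ÷ 101.961 g/mol = 0.22842 mol, giving 0.45684 Al and 0.68526 O.
55.22 wt% SiO2 ÷ 60.083 g/mol = 0.91906 mol, giving 0.91906 Si and 1.83812 O.
Oxygen sums to 2.75375; scaling by 6/2.75375 = 2.17885 puts the formula on 6 O.
Al: 0.45684 × 2.17885 = 0.995 atoms per formula unit.

0.995 Al apfu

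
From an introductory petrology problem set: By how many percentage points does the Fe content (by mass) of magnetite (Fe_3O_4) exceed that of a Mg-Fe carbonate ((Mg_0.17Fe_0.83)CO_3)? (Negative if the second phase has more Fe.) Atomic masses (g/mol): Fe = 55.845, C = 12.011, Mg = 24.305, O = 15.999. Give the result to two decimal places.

30.41 percentage points

Fe in Fe_3O_4: molar mass 231.531 g/mol; 3×55.845 = 167.535 g → 72.36 wt%.
Fe in (Mg_0.17Fe_0.83)CO_3: molar mass 110.491 g/mol; 0.83×55.845 = 46.351 g → 41.95 wt%.
Difference = 72.36 − 41.95 = 30.41 percentage points.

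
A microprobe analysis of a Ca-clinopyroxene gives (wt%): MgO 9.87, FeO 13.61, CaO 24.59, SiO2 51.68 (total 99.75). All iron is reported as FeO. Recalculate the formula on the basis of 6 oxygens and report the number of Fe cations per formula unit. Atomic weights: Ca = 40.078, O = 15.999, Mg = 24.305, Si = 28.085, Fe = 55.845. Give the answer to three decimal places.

9.87 wt% MgO ÷ 40.304 g/mol = 0.24489 mol, giving 0.24489 Mg and 0.24489 O.
13.61 wt% FeO ÷ 71.844 g/mol = 0.18944 mol, giving 0.18944 Fe and 0.18944 O.
24.59 wt% CaO ÷ 56.077 g/mol = 0.43850 mol, giving 0.43850 Ca and 0.43850 O.
51.68 wt% SiO2 ÷ 60.083 g/mol = 0.86014 mol, giving 0.86014 Si and 1.72028 O.
Oxygen sums to 2.59311; scaling by 6/2.59311 = 2.31382 puts the formula on 6 O.
Fe: 0.18944 × 2.31382 = 0.438 atoms per formula unit.

0.438 Fe apfu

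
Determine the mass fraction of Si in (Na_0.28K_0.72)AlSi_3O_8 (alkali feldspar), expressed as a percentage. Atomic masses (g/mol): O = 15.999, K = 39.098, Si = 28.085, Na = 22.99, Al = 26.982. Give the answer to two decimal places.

30.77 weight percent

M((Na_0.28K_0.72)AlSi_3O_8) = 273.817 g/mol.
Si contributes 3 × 28.085 = 84.255 g per mole.
84.255/273.817 = 0.3077 → 30.77%.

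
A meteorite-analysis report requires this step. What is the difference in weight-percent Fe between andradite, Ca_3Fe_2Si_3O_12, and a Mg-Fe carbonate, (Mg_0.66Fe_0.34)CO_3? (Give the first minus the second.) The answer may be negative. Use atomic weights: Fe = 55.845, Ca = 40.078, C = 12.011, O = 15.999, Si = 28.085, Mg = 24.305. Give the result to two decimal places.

2.00 percentage points

Fe in Ca_3Fe_2Si_3O_12: molar mass 508.167 g/mol; 2×55.845 = 111.690 g → 21.98 wt%.
Fe in (Mg_0.66Fe_0.34)CO_3: molar mass 95.037 g/mol; 0.34×55.845 = 18.987 g → 19.98 wt%.
Difference = 21.98 − 19.98 = 2.00 percentage points.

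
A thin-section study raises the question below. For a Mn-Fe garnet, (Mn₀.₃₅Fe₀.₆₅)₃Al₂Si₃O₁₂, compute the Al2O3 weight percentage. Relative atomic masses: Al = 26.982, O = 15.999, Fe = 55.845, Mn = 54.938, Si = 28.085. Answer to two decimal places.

M((Mn₀.₃₅Fe₀.₆₅)₃Al₂Si₃O₁₂) = 496.790 g/mol; M(Al2O3) = 101.961 g/mol.
Moles Al2O3 per formula unit = 2 Al ÷ 2 = 1.0000.
Al2O3 fraction = (1.0000 × 101.961) / 496.790 = 101.961/496.790 = 0.2052.

20.52 wt%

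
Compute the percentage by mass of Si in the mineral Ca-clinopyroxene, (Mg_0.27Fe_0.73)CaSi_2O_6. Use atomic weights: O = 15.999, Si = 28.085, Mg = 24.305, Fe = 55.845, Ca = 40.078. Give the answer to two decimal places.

23.45 mass %

M((Mg_0.27Fe_0.73)CaSi_2O_6) = 239.571 g/mol.
Si contributes 2 × 28.085 = 56.170 g per mole.
56.170/239.571 = 0.2345 → 23.45%.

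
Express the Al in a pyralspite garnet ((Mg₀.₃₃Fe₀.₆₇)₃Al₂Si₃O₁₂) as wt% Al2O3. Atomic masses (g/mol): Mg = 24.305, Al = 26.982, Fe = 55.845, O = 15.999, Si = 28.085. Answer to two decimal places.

21.86 wt%

Molar mass of (Mg₀.₃₃Fe₀.₆₇)₃Al₂Si₃O₁₂ = 0.99×24.305 + 2.01×55.845 + 2×26.982 + 3×28.085 + 12×15.999 = 466.517 g/mol.
Each formula unit contains 2 Al, equivalent to 2/2 = 1.0000 mol Al2O3.
M(Al2O3) = 2×26.982 + 3×15.999 = 101.961 g/mol.
Mass of Al2O3 per formula unit = 1.0000 × 101.961 = 101.961 g.
Al2O3 wt% = 101.961 / 466.517 × 100 = 21.86%.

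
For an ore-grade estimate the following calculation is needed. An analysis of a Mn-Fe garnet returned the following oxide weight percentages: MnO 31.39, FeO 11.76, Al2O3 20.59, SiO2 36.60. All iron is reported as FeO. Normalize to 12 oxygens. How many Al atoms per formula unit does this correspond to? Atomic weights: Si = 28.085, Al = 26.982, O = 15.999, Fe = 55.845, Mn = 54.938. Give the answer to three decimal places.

MnO (M=70.937): mol = 0.44251; Mn = 0.44251, O = 0.44251.
FeO (M=71.844): mol = 0.16369; Fe = 0.16369, O = 0.16369.
Al2O3 (M=101.961): mol = 0.20194; Al = 0.40388, O = 0.60582.
SiO2 (M=60.083): mol = 0.60916; Si = 0.60916, O = 1.21832.
ΣO = 2.43034; factor = 12/ΣO = 4.93758.
Al apfu = 0.40388 × 4.93758 = 1.994.

1.994 Al apfu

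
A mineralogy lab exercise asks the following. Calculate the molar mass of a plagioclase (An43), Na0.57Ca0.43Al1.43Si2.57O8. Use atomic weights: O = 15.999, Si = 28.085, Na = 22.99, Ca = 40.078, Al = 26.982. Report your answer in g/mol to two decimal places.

M = 0.57×22.99 + 0.43×40.078 + 1.43×26.982 + 2.57×28.085 + 8×15.999

269.09 g/mol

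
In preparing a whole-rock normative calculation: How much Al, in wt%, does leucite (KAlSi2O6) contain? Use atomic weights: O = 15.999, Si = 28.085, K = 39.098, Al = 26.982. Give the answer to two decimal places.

Formula mass = 1×39.098 + 1×26.982 + 2×28.085 + 6×15.999 = 218.244 g/mol, of which 26.982 g is Al.
So Al makes up 26.982/218.244 = 0.1236 of the mass, i.e. 12.36%.

12.36 wt%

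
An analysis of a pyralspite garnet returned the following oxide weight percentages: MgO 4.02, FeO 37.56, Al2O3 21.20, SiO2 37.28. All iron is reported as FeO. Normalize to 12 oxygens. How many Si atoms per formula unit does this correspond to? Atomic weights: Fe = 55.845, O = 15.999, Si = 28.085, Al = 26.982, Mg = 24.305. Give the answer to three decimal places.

2.994 Si apfu

4.02 wt% MgO ÷ 40.304 g/mol = 0.09974 mol, giving 0.09974 Mg and 0.09974 O.
37.56 wt% FeO ÷ 71.844 g/mol = 0.52280 mol, giving 0.52280 Fe and 0.52280 O.
21.20 wt% Al2O3 ÷ 101.961 g/mol = 0.20792 mol, giving 0.41584 Al and 0.62376 O.
37.28 wt% SiO2 ÷ 60.083 g/mol = 0.62048 mol, giving 0.62048 Si and 1.24096 O.
Oxygen sums to 2.48726; scaling by 12/2.48726 = 4.82459 puts the formula on 12 O.
Si: 0.62048 × 4.82459 = 2.994 atoms per formula unit.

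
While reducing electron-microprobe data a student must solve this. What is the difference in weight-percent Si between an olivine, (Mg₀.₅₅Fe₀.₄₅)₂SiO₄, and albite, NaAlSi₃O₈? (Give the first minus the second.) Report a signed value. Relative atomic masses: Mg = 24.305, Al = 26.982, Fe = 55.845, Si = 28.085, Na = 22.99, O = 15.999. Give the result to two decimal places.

First mineral: 28.085 g Si in 169.077 g formula = 16.61 wt% Si.
Second mineral: 84.255 g Si in 262.219 g formula = 32.13 wt% Si.
16.61% − 32.13% gives a difference of -15.52 percentage points.

-15.52 percentage points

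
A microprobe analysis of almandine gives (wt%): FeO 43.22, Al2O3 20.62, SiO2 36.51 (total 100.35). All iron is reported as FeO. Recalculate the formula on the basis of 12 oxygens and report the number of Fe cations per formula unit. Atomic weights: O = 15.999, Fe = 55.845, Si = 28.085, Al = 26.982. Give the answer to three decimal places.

43.22 wt% FeO ÷ 71.844 g/mol = 0.60158 mol, giving 0.60158 Fe and 0.60158 O.
20.62 wt% Al2O3 ÷ 101.961 g/mol = 0.20223 mol, giving 0.40446 Al and 0.60669 O.
36.51 wt% SiO2 ÷ 60.083 g/mol = 0.60766 mol, giving 0.60766 Si and 1.21532 O.
Oxygen sums to 2.42359; scaling by 12/2.42359 = 4.95133 puts the formula on 12 O.
Fe: 0.60158 × 4.95133 = 2.979 atoms per formula unit.

2.979 Fe apfu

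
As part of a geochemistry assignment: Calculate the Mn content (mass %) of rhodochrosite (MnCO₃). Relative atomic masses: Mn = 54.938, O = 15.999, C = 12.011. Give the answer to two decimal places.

Molar mass of MnCO₃: 1·54.938 + 1·12.011 + 3·15.999 = 114.946 g/mol.
Mass of Mn per formula unit: 1 × 54.938 = 54.938 g.
Weight fraction Mn = 54.938 / 114.946 = 0.4779.

47.79 mass %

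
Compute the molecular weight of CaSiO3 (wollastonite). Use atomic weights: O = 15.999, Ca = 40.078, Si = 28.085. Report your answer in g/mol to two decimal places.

116.16 g/mol

The formula mass is the sum 1·40.078 + 1·28.085 + 3·15.999.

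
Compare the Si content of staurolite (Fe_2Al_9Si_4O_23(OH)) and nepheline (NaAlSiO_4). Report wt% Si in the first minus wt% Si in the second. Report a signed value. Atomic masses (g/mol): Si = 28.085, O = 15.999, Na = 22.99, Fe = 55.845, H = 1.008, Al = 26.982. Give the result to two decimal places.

-6.58 percentage points

Si in Fe_2Al_9Si_4O_23(OH): molar mass 851.852 g/mol; 4×28.085 = 112.340 g → 13.19 wt%.
Si in NaAlSiO_4: molar mass 142.053 g/mol; 1×28.085 = 28.085 g → 19.77 wt%.
Difference = 13.19 − 19.77 = -6.58 percentage points.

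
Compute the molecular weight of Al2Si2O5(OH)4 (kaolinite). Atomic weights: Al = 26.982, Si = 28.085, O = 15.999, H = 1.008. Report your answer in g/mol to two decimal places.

M = 2*26.982 + 2*28.085 + 9*15.999 + 4*1.008

258.16 g/mol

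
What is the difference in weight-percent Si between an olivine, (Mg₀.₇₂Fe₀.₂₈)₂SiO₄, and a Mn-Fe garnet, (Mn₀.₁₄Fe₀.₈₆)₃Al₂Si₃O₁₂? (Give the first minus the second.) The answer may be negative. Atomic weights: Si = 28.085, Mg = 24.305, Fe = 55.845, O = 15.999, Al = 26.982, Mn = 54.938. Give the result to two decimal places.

0.80 percentage points

M((Mg₀.₇₂Fe₀.₂₈)₂SiO₄) = 158.353 g/mol, so wt% Si = 28.085/158.353 × 100 = 17.74%.
M((Mn₀.₁₄Fe₀.₈₆)₃Al₂Si₃O₁₂) = 497.361 g/mol, so wt% Si = 84.255/497.361 × 100 = 16.94%.
17.74 − 16.94 = 0.80 pp.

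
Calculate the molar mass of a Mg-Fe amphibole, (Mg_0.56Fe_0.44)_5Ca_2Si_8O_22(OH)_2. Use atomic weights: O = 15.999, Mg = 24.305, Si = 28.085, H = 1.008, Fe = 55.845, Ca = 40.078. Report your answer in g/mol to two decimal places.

881.74 g/mol

The formula mass is the sum 2.80×24.305 + 2.20×55.845 + 2×40.078 + 8×28.085 + 24×15.999 + 2×1.008.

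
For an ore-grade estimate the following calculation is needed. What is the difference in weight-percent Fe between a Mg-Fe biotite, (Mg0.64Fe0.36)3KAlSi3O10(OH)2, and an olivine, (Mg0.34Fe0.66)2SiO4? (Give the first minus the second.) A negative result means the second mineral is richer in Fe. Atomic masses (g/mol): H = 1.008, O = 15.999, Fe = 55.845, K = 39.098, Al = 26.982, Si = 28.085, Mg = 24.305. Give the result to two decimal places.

M((Mg0.64Fe0.36)3KAlSi3O10(OH)2) = 451.317 g/mol, so wt% Fe = 60.313/451.317 × 100 = 13.36%.
M((Mg0.34Fe0.66)2SiO4) = 182.324 g/mol, so wt% Fe = 73.715/182.324 × 100 = 40.43%.
13.36 − 40.43 = -27.07 pp.

-27.07 percentage points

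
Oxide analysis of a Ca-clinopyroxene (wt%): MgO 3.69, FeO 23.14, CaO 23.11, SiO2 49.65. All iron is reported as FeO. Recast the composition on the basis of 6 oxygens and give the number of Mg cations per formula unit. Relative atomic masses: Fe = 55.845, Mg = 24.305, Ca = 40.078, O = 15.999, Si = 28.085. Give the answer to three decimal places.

0.222 Mg apfu

MgO (M=40.304): mol = 0.09155; Mg = 0.09155, O = 0.09155.
FeO (M=71.844): mol = 0.32209; Fe = 0.32209, O = 0.32209.
CaO (M=56.077): mol = 0.41211; Ca = 0.41211, O = 0.41211.
SiO2 (M=60.083): mol = 0.82636; Si = 0.82636, O = 1.65272.
ΣO = 2.47847; factor = 6/ΣO = 2.42085.
Mg apfu = 0.09155 × 2.42085 = 0.222.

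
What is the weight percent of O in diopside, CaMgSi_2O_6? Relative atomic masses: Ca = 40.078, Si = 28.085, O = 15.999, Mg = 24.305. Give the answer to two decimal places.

Molar mass of CaMgSi_2O_6: 1·40.078 + 1·24.305 + 2·28.085 + 6·15.999 = 216.547 g/mol.
Mass of O per formula unit: 6 × 15.999 = 95.994 g.
Weight fraction O = 95.994 / 216.547 = 0.4433.

44.33 weight percent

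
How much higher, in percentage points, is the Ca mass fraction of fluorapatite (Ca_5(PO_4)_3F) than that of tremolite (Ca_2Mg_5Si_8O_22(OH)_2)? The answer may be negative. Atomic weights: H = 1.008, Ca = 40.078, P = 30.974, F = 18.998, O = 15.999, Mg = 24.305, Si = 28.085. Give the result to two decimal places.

Ca in Ca_5(PO_4)_3F: molar mass 504.298 g/mol; 5×40.078 = 200.390 g → 39.74 wt%.
Ca in Ca_2Mg_5Si_8O_22(OH)_2: molar mass 812.353 g/mol; 2×40.078 = 80.156 g → 9.87 wt%.
Difference = 39.74 − 9.87 = 29.87 percentage points.

29.87 percentage points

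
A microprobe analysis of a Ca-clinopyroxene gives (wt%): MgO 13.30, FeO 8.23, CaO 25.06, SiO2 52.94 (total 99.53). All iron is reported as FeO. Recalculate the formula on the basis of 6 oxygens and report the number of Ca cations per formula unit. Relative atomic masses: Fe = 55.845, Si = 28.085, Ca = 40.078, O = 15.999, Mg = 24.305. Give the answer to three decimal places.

1.010 Ca apfu

MgO (M=40.304): mol = 0.32999; Mg = 0.32999, O = 0.32999.
FeO (M=71.844): mol = 0.11455; Fe = 0.11455, O = 0.11455.
CaO (M=56.077): mol = 0.44689; Ca = 0.44689, O = 0.44689.
SiO2 (M=60.083): mol = 0.88111; Si = 0.88111, O = 1.76222.
ΣO = 2.65365; factor = 6/ΣO = 2.26104.
Ca apfu = 0.44689 × 2.26104 = 1.010.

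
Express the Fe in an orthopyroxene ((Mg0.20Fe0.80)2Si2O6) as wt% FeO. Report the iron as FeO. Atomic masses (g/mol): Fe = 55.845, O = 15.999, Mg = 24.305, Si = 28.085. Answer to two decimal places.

45.75 wt%

Formula mass = 251.238 g/mol.
1.60 Fe → 1.6000 mol FeO per formula unit; M(FeO) = 71.844, so FeO mass = 114.950 g.
114.950/251.238 × 100 = 45.75 wt%.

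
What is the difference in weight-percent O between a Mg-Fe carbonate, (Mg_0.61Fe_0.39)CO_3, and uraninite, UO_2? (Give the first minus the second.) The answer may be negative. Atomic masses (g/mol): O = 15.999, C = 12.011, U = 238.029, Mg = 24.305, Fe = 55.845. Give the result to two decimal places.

37.83 percentage points

M((Mg_0.61Fe_0.39)CO_3) = 96.614 g/mol, so wt% O = 47.997/96.614 × 100 = 49.68%.
M(UO_2) = 270.027 g/mol, so wt% O = 31.998/270.027 × 100 = 11.85%.
49.68 − 11.85 = 37.83 pp.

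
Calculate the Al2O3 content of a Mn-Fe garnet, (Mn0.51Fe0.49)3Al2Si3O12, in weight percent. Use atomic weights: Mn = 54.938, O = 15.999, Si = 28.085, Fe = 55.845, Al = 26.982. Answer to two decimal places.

Molar mass of (Mn0.51Fe0.49)3Al2Si3O12 = 1.53·54.938 + 1.47·55.845 + 2·26.982 + 3·28.085 + 12·15.999 = 496.354 g/mol.
Each formula unit contains 2 Al, equivalent to 2/2 = 1.0000 mol Al2O3.
M(Al2O3) = 2×26.982 + 3×15.999 = 101.961 g/mol.
Mass of Al2O3 per formula unit = 1.0000 × 101.961 = 101.961 g.
Al2O3 wt% = 101.961 / 496.354 × 100 = 20.54%.

20.54 wt%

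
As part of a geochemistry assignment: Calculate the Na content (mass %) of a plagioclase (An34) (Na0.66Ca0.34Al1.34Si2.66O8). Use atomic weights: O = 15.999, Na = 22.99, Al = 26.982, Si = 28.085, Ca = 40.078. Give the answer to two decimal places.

5.67 mass %

Formula mass = 0.66×22.99 + 0.34×40.078 + 1.34×26.982 + 2.66×28.085 + 8×15.999 = 267.654 g/mol, of which 15.173 g is Na.
So Na makes up 15.173/267.654 = 0.0567 of the mass, i.e. 5.67%.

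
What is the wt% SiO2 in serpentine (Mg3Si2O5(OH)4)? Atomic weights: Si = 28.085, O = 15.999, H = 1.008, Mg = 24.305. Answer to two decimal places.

Formula mass = 277.108 g/mol.
2 Si → 2.0000 mol SiO2 per formula unit; M(SiO2) = 60.083, so SiO2 mass = 120.166 g.
120.166/277.108 × 100 = 43.36 wt%.

43.36 wt%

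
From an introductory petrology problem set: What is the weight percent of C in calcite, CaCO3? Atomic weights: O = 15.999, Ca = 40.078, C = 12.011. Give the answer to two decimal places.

12.00 weight percent

M(CaCO3) = 100.086 g/mol.
C contributes 1 × 12.011 = 12.011 g per mole.
12.011/100.086 = 0.1200 → 12.00%.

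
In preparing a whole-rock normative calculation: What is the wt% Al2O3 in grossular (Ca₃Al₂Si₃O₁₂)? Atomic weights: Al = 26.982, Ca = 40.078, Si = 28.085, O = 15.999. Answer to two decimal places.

M(Ca₃Al₂Si₃O₁₂) = 450.441 g/mol; M(Al2O3) = 101.961 g/mol.
Moles Al2O3 per formula unit = 2 Al ÷ 2 = 1.0000.
Al2O3 fraction = (1.0000 × 101.961) / 450.441 = 101.961/450.441 = 0.2264.

22.64 wt%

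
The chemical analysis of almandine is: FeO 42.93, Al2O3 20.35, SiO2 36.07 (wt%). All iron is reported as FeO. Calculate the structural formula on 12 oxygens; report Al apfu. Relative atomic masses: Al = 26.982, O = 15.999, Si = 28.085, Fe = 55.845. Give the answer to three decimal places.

FeO (M=71.844): mol = 0.59754; Fe = 0.59754, O = 0.59754.
Al2O3 (M=101.961): mol = 0.19959; Al = 0.39918, O = 0.59877.
SiO2 (M=60.083): mol = 0.60034; Si = 0.60034, O = 1.20068.
ΣO = 2.39699; factor = 12/ΣO = 5.00628.
Al apfu = 0.39918 × 5.00628 = 1.998.

1.998 Al apfu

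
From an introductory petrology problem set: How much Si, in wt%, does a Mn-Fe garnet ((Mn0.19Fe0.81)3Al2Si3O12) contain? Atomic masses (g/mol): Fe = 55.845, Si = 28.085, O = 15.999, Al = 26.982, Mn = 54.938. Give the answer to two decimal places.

16.95 wt%

M((Mn0.19Fe0.81)3Al2Si3O12) = 497.225 g/mol.
Si contributes 3 × 28.085 = 84.255 g per mole.
84.255/497.225 = 0.1695 → 16.95%.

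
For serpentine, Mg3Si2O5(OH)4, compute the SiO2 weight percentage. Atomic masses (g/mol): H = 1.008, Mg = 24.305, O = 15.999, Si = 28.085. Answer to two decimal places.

M(Mg3Si2O5(OH)4) = 277.108 g/mol; M(SiO2) = 60.083 g/mol.
Moles SiO2 per formula unit = 2 Si ÷ 1 = 2.0000.
SiO2 fraction = (2.0000 × 60.083) / 277.108 = 120.166/277.108 = 0.4336.

43.36 wt%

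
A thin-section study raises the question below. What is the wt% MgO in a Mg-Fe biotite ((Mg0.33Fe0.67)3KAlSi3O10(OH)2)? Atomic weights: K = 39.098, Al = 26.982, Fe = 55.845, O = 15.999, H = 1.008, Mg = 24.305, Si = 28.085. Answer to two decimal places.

M((Mg0.33Fe0.67)3KAlSi3O10(OH)2) = 480.649 g/mol; M(MgO) = 40.304 g/mol.
Moles MgO per formula unit = 0.99 Mg ÷ 1 = 0.9900.
MgO fraction = (0.9900 × 40.304) / 480.649 = 39.901/480.649 = 0.0830.

8.30 wt%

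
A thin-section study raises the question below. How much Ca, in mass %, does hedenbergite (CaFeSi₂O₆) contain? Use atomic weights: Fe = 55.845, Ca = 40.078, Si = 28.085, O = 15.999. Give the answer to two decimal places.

Molar mass of CaFeSi₂O₆: 1*40.078 + 1*55.845 + 2*28.085 + 6*15.999 = 248.087 g/mol.
Mass of Ca per formula unit: 1 × 40.078 = 40.078 g.
Weight fraction Ca = 40.078 / 248.087 = 0.1615.

16.15 mass %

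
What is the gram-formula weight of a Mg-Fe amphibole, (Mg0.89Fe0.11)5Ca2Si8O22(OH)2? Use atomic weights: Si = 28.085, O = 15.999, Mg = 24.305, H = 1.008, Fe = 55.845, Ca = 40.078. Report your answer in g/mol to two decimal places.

829.70 g/mol

The formula mass is the sum 4.45·24.305 + 0.55·55.845 + 2·40.078 + 8·28.085 + 24·15.999 + 2·1.008.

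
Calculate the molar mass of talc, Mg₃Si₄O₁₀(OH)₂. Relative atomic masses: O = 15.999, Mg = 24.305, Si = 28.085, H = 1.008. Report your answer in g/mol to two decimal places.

379.26 g/mol

M = 3(24.305) + 4(28.085) + 12(15.999) + 2(1.008)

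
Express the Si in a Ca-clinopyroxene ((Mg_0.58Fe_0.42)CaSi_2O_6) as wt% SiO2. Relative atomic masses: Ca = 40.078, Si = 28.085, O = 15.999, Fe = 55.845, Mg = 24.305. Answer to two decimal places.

52.29 wt%

Molar mass of (Mg_0.58Fe_0.42)CaSi_2O_6 = 0.58×24.305 + 0.42×55.845 + 1×40.078 + 2×28.085 + 6×15.999 = 229.794 g/mol.
Each formula unit contains 2 Si, equivalent to 2/1 = 2.0000 mol SiO2.
M(SiO2) = 1×28.085 + 2×15.999 = 60.083 g/mol.
Mass of SiO2 per formula unit = 2.0000 × 60.083 = 120.166 g.
SiO2 wt% = 120.166 / 229.794 × 100 = 52.29%.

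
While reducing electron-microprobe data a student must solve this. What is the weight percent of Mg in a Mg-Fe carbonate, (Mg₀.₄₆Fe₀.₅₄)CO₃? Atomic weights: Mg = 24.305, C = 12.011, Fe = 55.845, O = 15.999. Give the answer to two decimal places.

Formula mass = 0.46·24.305 + 0.54·55.845 + 1·12.011 + 3·15.999 = 101.345 g/mol, of which 11.180 g is Mg.
So Mg makes up 11.180/101.345 = 0.1103 of the mass, i.e. 11.03%.

11.03 mass %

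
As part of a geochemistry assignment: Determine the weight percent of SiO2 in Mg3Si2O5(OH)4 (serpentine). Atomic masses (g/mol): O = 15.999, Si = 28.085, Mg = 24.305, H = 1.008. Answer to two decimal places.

43.36 wt%

Formula mass = 277.108 g/mol.
2 Si → 2.0000 mol SiO2 per formula unit; M(SiO2) = 60.083, so SiO2 mass = 120.166 g.
120.166/277.108 × 100 = 43.36 wt%.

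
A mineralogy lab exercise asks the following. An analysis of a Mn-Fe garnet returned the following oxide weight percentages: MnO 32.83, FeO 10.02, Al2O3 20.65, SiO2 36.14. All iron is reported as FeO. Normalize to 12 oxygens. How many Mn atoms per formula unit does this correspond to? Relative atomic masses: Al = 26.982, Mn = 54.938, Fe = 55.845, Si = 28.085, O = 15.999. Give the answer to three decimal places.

MnO: 32.83/70.937 = 0.46281 mol → 0.46281 mol Mn, 0.46281 mol O.
FeO: 10.02/71.844 = 0.13947 mol → 0.13947 mol Fe, 0.13947 mol O.
Al2O3: 20.65/101.961 = 0.20253 mol → 0.40506 mol Al, 0.60759 mol O.
SiO2: 36.14/60.083 = 0.60150 mol → 0.60150 mol Si, 1.20300 mol O.
Total oxygen = 2.41287 mol. Normalization factor = 12/2.41287 = 4.97333.
Mn per 12 O = 0.46281 × 4.97333 = 2.302.

2.302 Mn apfu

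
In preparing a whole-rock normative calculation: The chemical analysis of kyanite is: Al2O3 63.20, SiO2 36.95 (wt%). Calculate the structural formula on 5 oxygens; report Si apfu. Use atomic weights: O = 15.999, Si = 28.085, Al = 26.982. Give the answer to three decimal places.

0.995 Si apfu

Al2O3 (M=101.961): mol = 0.61984; Al = 1.23968, O = 1.85952.
SiO2 (M=60.083): mol = 0.61498; Si = 0.61498, O = 1.22996.
ΣO = 3.08948; factor = 5/ΣO = 1.61840.
Si apfu = 0.61498 × 1.61840 = 0.995.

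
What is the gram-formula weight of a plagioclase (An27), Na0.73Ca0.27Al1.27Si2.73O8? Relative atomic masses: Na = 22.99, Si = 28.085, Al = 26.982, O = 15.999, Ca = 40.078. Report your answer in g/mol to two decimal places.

M = 0.73(22.99) + 0.27(40.078) + 1.27(26.982) + 2.73(28.085) + 8(15.999)

266.53 g/mol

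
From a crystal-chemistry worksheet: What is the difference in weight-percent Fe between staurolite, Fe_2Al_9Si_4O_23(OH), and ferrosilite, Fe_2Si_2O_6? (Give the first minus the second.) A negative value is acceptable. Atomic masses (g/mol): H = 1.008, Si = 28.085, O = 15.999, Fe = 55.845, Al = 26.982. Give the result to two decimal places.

-29.22 percentage points

M(Fe_2Al_9Si_4O_23(OH)) = 851.852 g/mol, so wt% Fe = 111.690/851.852 × 100 = 13.11%.
M(Fe_2Si_2O_6) = 263.854 g/mol, so wt% Fe = 111.690/263.854 × 100 = 42.33%.
13.11 − 42.33 = -29.22 pp.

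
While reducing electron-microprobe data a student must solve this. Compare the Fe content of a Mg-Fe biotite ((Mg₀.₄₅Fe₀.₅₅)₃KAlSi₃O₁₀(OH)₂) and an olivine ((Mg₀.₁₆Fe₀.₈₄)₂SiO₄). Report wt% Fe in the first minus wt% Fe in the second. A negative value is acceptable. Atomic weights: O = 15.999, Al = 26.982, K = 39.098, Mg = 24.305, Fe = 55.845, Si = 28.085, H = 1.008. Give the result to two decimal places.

-28.81 percentage points

M((Mg₀.₄₅Fe₀.₅₅)₃KAlSi₃O₁₀(OH)₂) = 469.295 g/mol, so wt% Fe = 92.144/469.295 × 100 = 19.63%.
M((Mg₀.₁₆Fe₀.₈₄)₂SiO₄) = 193.678 g/mol, so wt% Fe = 93.820/193.678 × 100 = 48.44%.
19.63 − 48.44 = -28.81 pp.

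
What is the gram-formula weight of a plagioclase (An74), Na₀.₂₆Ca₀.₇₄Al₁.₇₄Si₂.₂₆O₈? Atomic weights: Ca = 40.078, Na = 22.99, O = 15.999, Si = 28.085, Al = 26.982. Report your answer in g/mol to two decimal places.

The formula mass is the sum 0.26×22.99 + 0.74×40.078 + 1.74×26.982 + 2.26×28.085 + 8×15.999.

274.05 g/mol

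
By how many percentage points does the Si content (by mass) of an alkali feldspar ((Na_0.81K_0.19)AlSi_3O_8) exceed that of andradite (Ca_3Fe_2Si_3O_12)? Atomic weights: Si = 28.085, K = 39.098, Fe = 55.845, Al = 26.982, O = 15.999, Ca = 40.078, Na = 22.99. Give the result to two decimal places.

15.18 percentage points

Si in (Na_0.81K_0.19)AlSi_3O_8: molar mass 265.280 g/mol; 3×28.085 = 84.255 g → 31.76 wt%.
Si in Ca_3Fe_2Si_3O_12: molar mass 508.167 g/mol; 3×28.085 = 84.255 g → 16.58 wt%.
Difference = 31.76 − 16.58 = 15.18 percentage points.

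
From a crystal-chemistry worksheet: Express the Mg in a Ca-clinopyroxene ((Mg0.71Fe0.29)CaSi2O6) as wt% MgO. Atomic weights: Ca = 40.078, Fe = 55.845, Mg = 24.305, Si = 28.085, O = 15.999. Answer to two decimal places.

12.68 wt%

Molar mass of (Mg0.71Fe0.29)CaSi2O6 = 0.71*24.305 + 0.29*55.845 + 1*40.078 + 2*28.085 + 6*15.999 = 225.694 g/mol.
Each formula unit contains 0.71 Mg, equivalent to 0.71/1 = 0.7100 mol MgO.
M(MgO) = 1×24.305 + 1×15.999 = 40.304 g/mol.
Mass of MgO per formula unit = 0.7100 × 40.304 = 28.616 g.
MgO wt% = 28.616 / 225.694 × 100 = 12.68%.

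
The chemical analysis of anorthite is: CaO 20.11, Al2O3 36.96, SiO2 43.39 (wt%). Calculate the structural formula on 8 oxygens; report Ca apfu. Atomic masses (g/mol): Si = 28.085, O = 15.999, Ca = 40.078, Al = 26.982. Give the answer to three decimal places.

0.993 Ca apfu

CaO: 20.11/56.077 = 0.35861 mol → 0.35861 mol Ca, 0.35861 mol O.
Al2O3: 36.96/101.961 = 0.36249 mol → 0.72498 mol Al, 1.08747 mol O.
SiO2: 43.39/60.083 = 0.72217 mol → 0.72217 mol Si, 1.44434 mol O.
Total oxygen = 2.89042 mol. Normalization factor = 8/2.89042 = 2.76776.
Ca per 8 O = 0.35861 × 2.76776 = 0.993.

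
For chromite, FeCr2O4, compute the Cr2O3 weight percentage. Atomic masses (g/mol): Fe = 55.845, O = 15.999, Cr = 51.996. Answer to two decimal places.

M(FeCr2O4) = 223.833 g/mol; M(Cr2O3) = 151.989 g/mol.
Moles Cr2O3 per formula unit = 2 Cr ÷ 2 = 1.0000.
Cr2O3 fraction = (1.0000 × 151.989) / 223.833 = 151.989/223.833 = 0.6790.

67.90 wt%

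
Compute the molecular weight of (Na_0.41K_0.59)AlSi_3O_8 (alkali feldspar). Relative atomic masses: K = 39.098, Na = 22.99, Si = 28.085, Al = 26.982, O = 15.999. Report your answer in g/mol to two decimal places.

The formula mass is the sum 0.41·22.99 + 0.59·39.098 + 1·26.982 + 3·28.085 + 8·15.999.

271.72 g/mol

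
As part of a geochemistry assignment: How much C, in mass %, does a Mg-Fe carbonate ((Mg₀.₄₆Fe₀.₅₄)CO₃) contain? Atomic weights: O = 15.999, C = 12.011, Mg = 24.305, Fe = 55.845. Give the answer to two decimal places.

Formula mass = 0.46×24.305 + 0.54×55.845 + 1×12.011 + 3×15.999 = 101.345 g/mol, of which 12.011 g is C.
So C makes up 12.011/101.345 = 0.1185 of the mass, i.e. 11.85%.

11.85 mass %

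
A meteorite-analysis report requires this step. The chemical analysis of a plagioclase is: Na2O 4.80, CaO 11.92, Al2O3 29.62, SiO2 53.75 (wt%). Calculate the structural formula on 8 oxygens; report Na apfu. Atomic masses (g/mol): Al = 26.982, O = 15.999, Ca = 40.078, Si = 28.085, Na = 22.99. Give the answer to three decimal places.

0.420 Na apfu

Na2O: 4.80/61.979 = 0.07745 mol → 0.15490 mol Na, 0.07745 mol O.
CaO: 11.92/56.077 = 0.21256 mol → 0.21256 mol Ca, 0.21256 mol O.
Al2O3: 29.62/101.961 = 0.29050 mol → 0.58100 mol Al, 0.87150 mol O.
SiO2: 53.75/60.083 = 0.89460 mol → 0.89460 mol Si, 1.78920 mol O.
Total oxygen = 2.95071 mol. Normalization factor = 8/2.95071 = 2.71121.
Na per 8 O = 0.15490 × 2.71121 = 0.420.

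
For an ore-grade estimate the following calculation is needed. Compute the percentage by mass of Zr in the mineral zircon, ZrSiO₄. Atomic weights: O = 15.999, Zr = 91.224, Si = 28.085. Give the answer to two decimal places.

49.77 weight percent

Molar mass of ZrSiO₄: 1·91.224 + 1·28.085 + 4·15.999 = 183.305 g/mol.
Mass of Zr per formula unit: 1 × 91.224 = 91.224 g.
Weight fraction Zr = 91.224 / 183.305 = 0.4977.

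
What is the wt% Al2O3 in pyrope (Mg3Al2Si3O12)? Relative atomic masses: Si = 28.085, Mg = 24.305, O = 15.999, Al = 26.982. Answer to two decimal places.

Molar mass of Mg3Al2Si3O12 = 3·24.305 + 2·26.982 + 3·28.085 + 12·15.999 = 403.122 g/mol.
Each formula unit contains 2 Al, equivalent to 2/2 = 1.0000 mol Al2O3.
M(Al2O3) = 2×26.982 + 3×15.999 = 101.961 g/mol.
Mass of Al2O3 per formula unit = 1.0000 × 101.961 = 101.961 g.
Al2O3 wt% = 101.961 / 403.122 × 100 = 25.29%.

25.29 wt%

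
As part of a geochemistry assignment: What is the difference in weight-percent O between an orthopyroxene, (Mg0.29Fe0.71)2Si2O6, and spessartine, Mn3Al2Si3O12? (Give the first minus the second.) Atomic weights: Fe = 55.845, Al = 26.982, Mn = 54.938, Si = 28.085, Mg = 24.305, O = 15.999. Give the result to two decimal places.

O in (Mg0.29Fe0.71)2Si2O6: molar mass 245.561 g/mol; 6×15.999 = 95.994 g → 39.09 wt%.
O in Mn3Al2Si3O12: molar mass 495.021 g/mol; 12×15.999 = 191.988 g → 38.78 wt%.
Difference = 39.09 − 38.78 = 0.31 percentage points.

0.31 percentage points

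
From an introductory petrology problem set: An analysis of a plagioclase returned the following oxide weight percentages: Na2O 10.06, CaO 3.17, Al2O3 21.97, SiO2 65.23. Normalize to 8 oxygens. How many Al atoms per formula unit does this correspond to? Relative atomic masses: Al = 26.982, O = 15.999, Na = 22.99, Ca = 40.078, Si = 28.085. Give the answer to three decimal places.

1.135 Al apfu

Na2O (M=61.979): mol = 0.16231; Na = 0.32462, O = 0.16231.
CaO (M=56.077): mol = 0.05653; Ca = 0.05653, O = 0.05653.
Al2O3 (M=101.961): mol = 0.21547; Al = 0.43094, O = 0.64641.
SiO2 (M=60.083): mol = 1.08566; Si = 1.08566, O = 2.17132.
ΣO = 3.03657; factor = 8/ΣO = 2.63455.
Al apfu = 0.43094 × 2.63455 = 1.135.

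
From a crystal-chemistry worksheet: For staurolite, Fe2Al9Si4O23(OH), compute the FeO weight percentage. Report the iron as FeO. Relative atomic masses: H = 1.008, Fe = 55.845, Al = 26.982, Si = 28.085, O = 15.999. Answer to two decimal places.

16.87 wt%

M(Fe2Al9Si4O23(OH)) = 851.852 g/mol; M(FeO) = 71.844 g/mol.
Moles FeO per formula unit = 2 Fe ÷ 1 = 2.0000.
FeO fraction = (2.0000 × 71.844) / 851.852 = 143.688/851.852 = 0.1687.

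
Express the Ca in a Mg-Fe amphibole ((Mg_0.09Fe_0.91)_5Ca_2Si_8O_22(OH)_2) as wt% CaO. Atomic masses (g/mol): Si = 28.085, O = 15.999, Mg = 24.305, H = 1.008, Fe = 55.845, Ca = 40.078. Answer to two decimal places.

11.73 wt%

Molar mass of (Mg_0.09Fe_0.91)_5Ca_2Si_8O_22(OH)_2 = 0.45*24.305 + 4.55*55.845 + 2*40.078 + 8*28.085 + 24*15.999 + 2*1.008 = 955.860 g/mol.
Each formula unit contains 2 Ca, equivalent to 2/1 = 2.0000 mol CaO.
M(CaO) = 1×40.078 + 1×15.999 = 56.077 g/mol.
Mass of CaO per formula unit = 2.0000 × 56.077 = 112.154 g.
CaO wt% = 112.154 / 955.860 × 100 = 11.73%.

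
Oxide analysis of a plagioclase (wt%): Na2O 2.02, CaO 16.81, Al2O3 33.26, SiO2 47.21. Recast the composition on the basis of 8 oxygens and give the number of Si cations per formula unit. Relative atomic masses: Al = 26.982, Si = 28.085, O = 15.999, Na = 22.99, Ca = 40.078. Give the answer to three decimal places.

2.181 Si apfu

Na2O (M=61.979): mol = 0.03259; Na = 0.06518, O = 0.03259.
CaO (M=56.077): mol = 0.29977; Ca = 0.29977, O = 0.29977.
Al2O3 (M=101.961): mol = 0.32620; Al = 0.65240, O = 0.97860.
SiO2 (M=60.083): mol = 0.78575; Si = 0.78575, O = 1.57150.
ΣO = 2.88246; factor = 8/ΣO = 2.77541.
Si apfu = 0.78575 × 2.77541 = 2.181.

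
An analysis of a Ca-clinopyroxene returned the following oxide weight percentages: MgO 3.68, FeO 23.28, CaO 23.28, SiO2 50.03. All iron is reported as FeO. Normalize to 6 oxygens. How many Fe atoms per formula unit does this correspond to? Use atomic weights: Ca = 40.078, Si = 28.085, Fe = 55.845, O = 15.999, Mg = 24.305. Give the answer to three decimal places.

3.68 wt% MgO ÷ 40.304 g/mol = 0.09131 mol, giving 0.09131 Mg and 0.09131 O.
23.28 wt% FeO ÷ 71.844 g/mol = 0.32404 mol, giving 0.32404 Fe and 0.32404 O.
23.28 wt% CaO ÷ 56.077 g/mol = 0.41514 mol, giving 0.41514 Ca and 0.41514 O.
50.03 wt% SiO2 ÷ 60.083 g/mol = 0.83268 mol, giving 0.83268 Si and 1.66536 O.
Oxygen sums to 2.49585; scaling by 6/2.49585 = 2.40399 puts the formula on 6 O.
Fe: 0.32404 × 2.40399 = 0.779 atoms per formula unit.

0.779 Fe apfu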